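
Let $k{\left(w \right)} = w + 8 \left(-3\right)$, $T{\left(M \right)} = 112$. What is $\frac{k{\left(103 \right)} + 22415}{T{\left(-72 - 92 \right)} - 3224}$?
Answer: $- \frac{11247}{1556} \approx -7.2281$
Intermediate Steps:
$k{\left(w \right)} = -24 + w$ ($k{\left(w \right)} = w - 24 = -24 + w$)
$\frac{k{\left(103 \right)} + 22415}{T{\left(-72 - 92 \right)} - 3224} = \frac{\left(-24 + 103\right) + 22415}{112 - 3224} = \frac{79 + 22415}{-3112} = 22494 \left(- \frac{1}{3112}\right) = - \frac{11247}{1556}$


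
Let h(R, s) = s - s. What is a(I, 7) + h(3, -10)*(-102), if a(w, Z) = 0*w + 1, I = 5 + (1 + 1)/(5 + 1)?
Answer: 1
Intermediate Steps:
h(R, s) = 0
I = 16/3 (I = 5 + 2/6 = 5 + 2*(⅙) = 5 + ⅓ = 16/3 ≈ 5.3333)
a(w, Z) = 1 (a(w, Z) = 0 + 1 = 1)
a(I, 7) + h(3, -10)*(-102) = 1 + 0*(-102) = 1 + 0 = 1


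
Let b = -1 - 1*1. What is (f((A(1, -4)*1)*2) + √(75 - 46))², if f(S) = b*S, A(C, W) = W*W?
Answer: (-64 + √29)² ≈ 3435.7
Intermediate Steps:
b = -2 (b = -1 - 1 = -2)
A(C, W) = W²
f(S) = -2*S
(f((A(1, -4)*1)*2) + √(75 - 46))² = (-2*(-4)²*1*2 + √(75 - 46))² = (-2*16*1*2 + √29)² = (-32*2 + √29)² = (-2*32 + √29)² = (-64 + √29)²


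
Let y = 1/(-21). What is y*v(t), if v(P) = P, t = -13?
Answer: 13/21 ≈ 0.61905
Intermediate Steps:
y = -1/21 ≈ -0.047619
y*v(t) = -1/21*(-13) = 13/21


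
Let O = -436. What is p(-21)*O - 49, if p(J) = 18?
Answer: -7897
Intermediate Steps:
p(-21)*O - 49 = 18*(-436) - 49 = -7848 - 49 = -7897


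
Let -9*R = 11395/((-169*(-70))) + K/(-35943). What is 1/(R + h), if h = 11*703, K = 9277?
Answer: 765370242/5918548116671 ≈ 0.00012932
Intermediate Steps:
h = 7733
R = -59964715/765370242 (R = -(11395/((-169*(-70))) + 9277/(-35943))/9 = -(11395/11830 + 9277*(-1/35943))/9 = -(11395*(1/11830) - 9277/35943)/9 = -(2279/2366 - 9277/35943)/9 = -1/9*59964715/85041138 = -59964715/765370242 ≈ -0.078347)
1/(R + h) = 1/(-59964715/765370242 + 7733) = 1/(5918548116671/765370242) = 765370242/5918548116671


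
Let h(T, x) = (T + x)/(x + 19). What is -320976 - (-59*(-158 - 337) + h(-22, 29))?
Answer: -16808695/48 ≈ -3.5018e+5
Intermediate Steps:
h(T, x) = (T + x)/(19 + x)
-320976 - (-59*(-158 - 337) + h(-22, 29)) = -320976 - (-59*(-158 - 337) + (-22 + 29)/(19 + 29)) = -320976 - (-59*(-495) + 7/48) = -320976 - (29205 + (1/48)*7) = -320976 - (29205 + 7/48) = -320976 - 1*1401847/48 = -320976 - 1401847/48 = -16808695/48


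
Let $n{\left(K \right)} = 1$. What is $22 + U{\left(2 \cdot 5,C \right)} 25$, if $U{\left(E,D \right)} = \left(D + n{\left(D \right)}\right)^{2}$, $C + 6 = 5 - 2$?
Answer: $122$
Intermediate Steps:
$C = -3$ ($C = -6 + \left(5 - 2\right) = -6 + 3 = -3$)
$U{\left(E,D \right)} = \left(1 + D\right)^{2}$ ($U{\left(E,D \right)} = \left(D + 1\right)^{2} = \left(1 + D\right)^{2}$)
$22 + U{\left(2 \cdot 5,C \right)} 25 = 22 + \left(1 - 3\right)^{2} \cdot 25 = 22 + \left(-2\right)^{2} \cdot 25 = 22 + 4 \cdot 25 = 22 + 100 = 122$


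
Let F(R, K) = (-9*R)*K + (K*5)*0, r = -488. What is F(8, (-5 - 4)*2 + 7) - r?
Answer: 1280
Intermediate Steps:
F(R, K) = -9*K*R (F(R, K) = -9*K*R + (5*K)*0 = -9*K*R + 0 = -9*K*R)
F(8, (-5 - 4)*2 + 7) - r = -9*((-5 - 4)*2 + 7)*8 - 1*(-488) = -9*(-9*2 + 7)*8 + 488 = -9*(-18 + 7)*8 + 488 = -9*(-11)*8 + 488 = 792 + 488 = 1280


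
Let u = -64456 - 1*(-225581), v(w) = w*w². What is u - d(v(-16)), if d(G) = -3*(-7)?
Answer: 161104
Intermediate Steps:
v(w) = w³
d(G) = 21
u = 161125 (u = -64456 + 225581 = 161125)
u - d(v(-16)) = 161125 - 1*21 = 161125 - 21 = 161104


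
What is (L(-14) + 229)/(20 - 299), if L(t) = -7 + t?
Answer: -208/279 ≈ -0.74552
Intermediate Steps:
(L(-14) + 229)/(20 - 299) = ((-7 - 14) + 229)/(20 - 299) = (-21 + 229)/(-279) = 208*(-1/279) = -208/279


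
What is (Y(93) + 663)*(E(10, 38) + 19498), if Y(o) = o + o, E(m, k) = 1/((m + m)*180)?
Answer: 19864562683/1200 ≈ 1.6554e+7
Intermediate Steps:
E(m, k) = 1/(360*m) (E(m, k) = (1/180)/(2*m) = (1/(2*m))*(1/180) = 1/(360*m))
Y(o) = 2*o
(Y(93) + 663)*(E(10, 38) + 19498) = (2*93 + 663)*((1/360)/10 + 19498) = (186 + 663)*((1/360)*(⅒) + 19498) = 849*(1/3600 + 19498) = 849*(70192801/3600) = 19864562683/1200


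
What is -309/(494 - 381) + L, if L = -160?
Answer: -18389/113 ≈ -162.73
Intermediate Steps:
-309/(494 - 381) + L = -309/(494 - 381) - 160 = -309/113 - 160 = -18389/113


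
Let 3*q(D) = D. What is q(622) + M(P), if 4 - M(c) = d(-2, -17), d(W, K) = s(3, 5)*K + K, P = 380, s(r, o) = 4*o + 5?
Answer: 1960/3 ≈ 653.33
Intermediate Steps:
s(r, o) = 5 + 4*o
q(D) = D/3
d(W, K) = 26*K (d(W, K) = (5 + 4*5)*K + K = (5 + 20)*K + K = 25*K + K = 26*K)
M(c) = 446 (M(c) = 4 - 26*(-17) = 4 - 1*(-442) = 4 + 442 = 446)
q(622) + M(P) = (⅓)*622 + 446 = 622/3 + 446 = 1960/3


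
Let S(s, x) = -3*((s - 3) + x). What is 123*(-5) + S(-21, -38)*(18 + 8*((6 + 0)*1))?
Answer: 11661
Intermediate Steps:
S(s, x) = 9 - 3*s - 3*x (S(s, x) = -3*((-3 + s) + x) = -3*(-3 + s + x) = 9 - 3*s - 3*x)
123*(-5) + S(-21, -38)*(18 + 8*((6 + 0)*1)) = 123*(-5) + (9 - 3*(-21) - 3*(-38))*(18 + 8*((6 + 0)*1)) = -615 + (9 + 63 + 114)*(18 + 8*(6*1)) = -615 + 186*(18 + 8*6) = -615 + 186*(18 + 48) = -615 + 186*66 = -615 + 12276 = 11661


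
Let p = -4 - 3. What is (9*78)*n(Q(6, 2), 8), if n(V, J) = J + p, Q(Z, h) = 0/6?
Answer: 702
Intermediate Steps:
p = -7
Q(Z, h) = 0 (Q(Z, h) = 0*(1/6) = 0)
n(V, J) = -7 + J (n(V, J) = J - 7 = -7 + J)
(9*78)*n(Q(6, 2), 8) = (9*78)*(-7 + 8) = 702*1 = 702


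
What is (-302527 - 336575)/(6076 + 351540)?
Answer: -319551/178808 ≈ -1.7871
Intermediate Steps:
(-302527 - 336575)/(6076 + 351540) = -639102/357616 = -639102*1/357616 = -319551/178808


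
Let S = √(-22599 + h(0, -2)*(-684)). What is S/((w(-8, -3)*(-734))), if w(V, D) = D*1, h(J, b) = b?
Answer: I*√2359/734 ≈ 0.066171*I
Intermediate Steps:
w(V, D) = D
S = 3*I*√2359 (S = √(-22599 - 2*(-684)) = √(-22599 + 1368) = √(-21231) = 3*I*√2359 ≈ 145.71*I)
S/((w(-8, -3)*(-734))) = (3*I*√2359)/((-3*(-734))) = (3*I*√2359)/2202 = (3*I*√2359)*(1/2202) = I*√2359/734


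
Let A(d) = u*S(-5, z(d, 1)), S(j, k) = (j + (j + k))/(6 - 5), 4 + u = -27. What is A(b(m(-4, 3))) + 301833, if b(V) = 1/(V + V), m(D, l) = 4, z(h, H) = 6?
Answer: 301957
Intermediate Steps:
u = -31 (u = -4 - 27 = -31)
S(j, k) = k + 2*j (S(j, k) = (k + 2*j)/1 = (k + 2*j)*1 = k + 2*j)
b(V) = 1/(2*V)
A(d) = 124 (A(d) = -31*(6 + 2*(-5)) = -31*(6 - 10) = -31*(-4) = 124)
A(b(m(-4, 3))) + 301833 = 124 + 301833 = 301957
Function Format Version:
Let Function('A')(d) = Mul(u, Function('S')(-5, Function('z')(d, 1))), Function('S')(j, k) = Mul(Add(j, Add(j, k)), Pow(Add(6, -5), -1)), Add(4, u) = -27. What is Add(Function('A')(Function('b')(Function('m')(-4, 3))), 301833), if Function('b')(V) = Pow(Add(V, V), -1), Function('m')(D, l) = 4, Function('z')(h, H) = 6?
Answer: 301957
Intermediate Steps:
u = -31 (u = Add(-4, -27) = -31)
Function('S')(j, k) = Add(k, Mul(2, j)) (Function('S')(j, k) = Mul(Add(k, Mul(2, j)), Pow(1, -1)) = Mul(Add(k, Mul(2, j)), 1) = Add(k, Mul(2, j)))
Function('b')(V) = Mul(Rational(1, 2), Pow(V, -1)) (Function('b')(V) = Pow(Mul(2, V), -1) = Mul(Rational(1, 2), Pow(V, -1)))
Function('A')(d) = 124 (Function('A')(d) = Mul(-31, Add(6, Mul(2, -5))) = Mul(-31, Add(6, -10)) = Mul(-31, -4) = 124)
Add(Function('A')(Function('b')(Function('m')(-4, 3))), 301833) = Add(124, 301833) = 301957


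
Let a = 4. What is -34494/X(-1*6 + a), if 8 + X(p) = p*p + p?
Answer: 5749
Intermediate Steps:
X(p) = -8 + p + p**2 (X(p) = -8 + (p*p + p) = -8 + (p**2 + p) = -8 + (p + p**2) = -8 + p + p**2)
-34494/X(-1*6 + a) = -34494/(-8 + (-1*6 + 4) + (-1*6 + 4)**2) = -34494/(-8 + (-6 + 4) + (-6 + 4)**2) = -34494/(-8 - 2 + (-2)**2) = -34494/(-8 - 2 + 4) = -34494/(-6) = -34494*(-1/6) = 5749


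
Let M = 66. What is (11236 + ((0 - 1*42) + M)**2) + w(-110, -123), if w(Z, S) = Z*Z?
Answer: 23912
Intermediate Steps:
w(Z, S) = Z**2
(11236 + ((0 - 1*42) + M)**2) + w(-110, -123) = (11236 + ((0 - 1*42) + 66)**2) + (-110)**2 = (11236 + ((0 - 42) + 66)**2) + 12100 = (11236 + (-42 + 66)**2) + 12100 = (11236 + 24**2) + 12100 = (11236 + 576) + 12100 = 11812 + 12100 = 23912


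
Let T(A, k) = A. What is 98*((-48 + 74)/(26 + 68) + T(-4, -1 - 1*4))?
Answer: -17150/47 ≈ -364.89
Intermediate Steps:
98*((-48 + 74)/(26 + 68) + T(-4, -1 - 1*4)) = 98*((-48 + 74)/(26 + 68) - 4) = 98*(26/94 - 4) = 98*(26*(1/94) - 4) = 98*(13/47 - 4) = 98*(-175/47) = -17150/47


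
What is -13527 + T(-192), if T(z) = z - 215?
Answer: -13934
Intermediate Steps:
T(z) = -215 + z
-13527 + T(-192) = -13527 + (-215 - 192) = -13527 - 407 = -13934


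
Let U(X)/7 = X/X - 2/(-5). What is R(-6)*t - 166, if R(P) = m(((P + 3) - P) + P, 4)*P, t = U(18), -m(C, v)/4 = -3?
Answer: -4358/5 ≈ -871.60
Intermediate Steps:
U(X) = 49/5 (U(X) = 7*(X/X - 2/(-5)) = 7*(1 - 2*(-⅕)) = 7*(1 + ⅖) = 7*(7/5) = 49/5)
m(C, v) = 12 (m(C, v) = -4*(-3) = 12)
t = 49/5 ≈ 9.8000
R(P) = 12*P
R(-6)*t - 166 = (12*(-6))*(49/5) - 166 = -72*49/5 - 166 = -3528/5 - 166 = -4358/5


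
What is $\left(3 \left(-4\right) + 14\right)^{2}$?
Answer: $4$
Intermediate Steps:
$\left(3 \left(-4\right) + 14\right)^{2} = \left(-12 + 14\right)^{2} = 2^{2} = 4$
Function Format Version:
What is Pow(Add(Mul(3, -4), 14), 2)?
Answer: 4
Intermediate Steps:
Pow(Add(Mul(3, -4), 14), 2) = Pow(Add(-12, 14), 2) = Pow(2, 2) = 4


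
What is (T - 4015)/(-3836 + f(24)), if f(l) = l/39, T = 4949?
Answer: -6071/24930 ≈ -0.24352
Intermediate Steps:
f(l) = l/39 (f(l) = l*(1/39) = l/39)
(T - 4015)/(-3836 + f(24)) = (4949 - 4015)/(-3836 + (1/39)*24) = 934/(-3836 + 8/13) = 934/(-49860/13) = 934*(-13/49860) = -6071/24930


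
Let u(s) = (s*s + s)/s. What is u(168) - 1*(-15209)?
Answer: 15378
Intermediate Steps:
u(s) = (s + s²)/s (u(s) = (s² + s)/s = (s + s²)/s)
u(168) - 1*(-15209) = (1 + 168) - 1*(-15209) = 169 + 15209 = 15378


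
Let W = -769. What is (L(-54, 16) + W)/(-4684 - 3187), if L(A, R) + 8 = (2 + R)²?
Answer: 453/7871 ≈ 0.057553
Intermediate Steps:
L(A, R) = -8 + (2 + R)²
(L(-54, 16) + W)/(-4684 - 3187) = ((-8 + (2 + 16)²) - 769)/(-4684 - 3187) = ((-8 + 18²) - 769)/(-7871) = ((-8 + 324) - 769)*(-1/7871) = (316 - 769)*(-1/7871) = -453*(-1/7871) = 453/7871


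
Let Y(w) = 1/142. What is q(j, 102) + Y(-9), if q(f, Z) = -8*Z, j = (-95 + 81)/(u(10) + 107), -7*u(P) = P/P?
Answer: -115871/142 ≈ -815.99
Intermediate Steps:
Y(w) = 1/142
u(P) = -1/7 (u(P) = -P/(7*P) = -1/7*1 = -1/7)
j = -49/374 (j = (-95 + 81)/(-1/7 + 107) = -14/748/7 = -14*7/748 = -49/374 ≈ -0.13102)
q(j, 102) + Y(-9) = -8*102 + 1/142 = -816 + 1/142 = -115871/142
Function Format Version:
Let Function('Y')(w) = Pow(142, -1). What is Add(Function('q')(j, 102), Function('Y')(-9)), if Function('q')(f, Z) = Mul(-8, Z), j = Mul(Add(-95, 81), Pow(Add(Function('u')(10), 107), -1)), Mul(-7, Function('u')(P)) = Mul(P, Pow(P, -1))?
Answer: Rational(-115871, 142) ≈ -815.99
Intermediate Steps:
Function('Y')(w) = Rational(1, 142)
Function('u')(P) = Rational(-1, 7) (Function('u')(P) = Mul(Rational(-1, 7), Mul(P, Pow(P, -1))) = Mul(Rational(-1, 7), 1) = Rational(-1, 7))
j = Rational(-49, 374) (j = Mul(Add(-95, 81), Pow(Add(Rational(-1, 7), 107), -1)) = Mul(-14, Pow(Rational(748, 7), -1)) = Mul(-14, Rational(7, 748)) = Rational(-49, 374) ≈ -0.13102)
Add(Function('q')(j, 102), Function('Y')(-9)) = Add(Mul(-8, 102), Rational(1, 142)) = Add(-816, Rational(1, 142)) = Rational(-115871, 142)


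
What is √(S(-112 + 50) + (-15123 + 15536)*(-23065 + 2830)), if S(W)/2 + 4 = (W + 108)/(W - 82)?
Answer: I*√300854291/6 ≈ 2890.9*I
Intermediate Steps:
S(W) = -8 + 2*(108 + W)/(-82 + W) (S(W) = -8 + 2*((W + 108)/(W - 82)) = -8 + 2*((108 + W)/(-82 + W)) = -8 + 2*(108 + W)/(-82 + W))
√(S(-112 + 50) + (-15123 + 15536)*(-23065 + 2830)) = √(2*(436 - 3*(-112 + 50))/(-82 + (-112 + 50)) + (-15123 + 15536)*(-23065 + 2830)) = √(2*(436 - 3*(-62))/(-82 - 62) + 413*(-20235)) = √(2*(436 + 186)/(-144) - 8357055) = √(2*(-1/144)*622 - 8357055) = √(-311/36 - 8357055) = √(-300854291/36) = I*√300854291/6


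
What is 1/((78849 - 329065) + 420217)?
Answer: 1/170001 ≈ 5.8823e-6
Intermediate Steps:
1/((78849 - 329065) + 420217) = 1/(-250216 + 420217) = 1/170001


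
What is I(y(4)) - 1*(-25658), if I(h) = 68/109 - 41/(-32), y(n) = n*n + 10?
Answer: 89501749/3488 ≈ 25660.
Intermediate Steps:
y(n) = 10 + n² (y(n) = n² + 10 = 10 + n²)
I(h) = 6645/3488 (I(h) = 68*(1/109) - 41*(-1/32) = 68/109 + 41/32 = 6645/3488)
I(y(4)) - 1*(-25658) = 6645/3488 - 1*(-25658) = 6645/3488 + 25658 = 89501749/3488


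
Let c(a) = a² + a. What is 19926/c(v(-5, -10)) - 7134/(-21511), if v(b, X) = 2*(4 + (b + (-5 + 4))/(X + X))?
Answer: 1788404871/7399784 ≈ 241.68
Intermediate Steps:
v(b, X) = 8 + (-1 + b)/X (v(b, X) = 2*(4 + (b - 1)/((2*X))) = 2*(4 + (-1 + b)*(1/(2*X))) = 2*(4 + (-1 + b)/(2*X)) = 8 + (-1 + b)/X)
c(a) = a + a²
19926/c(v(-5, -10)) - 7134/(-21511) = 19926/((((-1 - 5 + 8*(-10))/(-10))*(1 + (-1 - 5 + 8*(-10))/(-10)))) - 7134/(-21511) = 19926/(((-(-1 - 5 - 80)/10)*(1 - (-1 - 5 - 80)/10))) - 7134*(-1/21511) = 19926/(((-⅒*(-86))*(1 - ⅒*(-86)))) + 7134/21511 = 19926/((43*(1 + 43/5)/5)) + 7134/21511 = 19926/(((43/5)*(48/5))) + 7134/21511 = 19926/(2064/25) + 7134/21511 = 19926*(25/2064) + 7134/21511 = 83025/344 + 7134/21511 = 1788404871/7399784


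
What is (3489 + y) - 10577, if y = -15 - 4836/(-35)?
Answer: -243769/35 ≈ -6964.8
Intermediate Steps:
y = 4311/35 (y = -15 - 4836*(-1)/35 = -15 - 62*(-78/35) = -15 + 4836/35 = 4311/35 ≈ 123.17)
(3489 + y) - 10577 = (3489 + 4311/35) - 10577 = 126426/35 - 10577 = -243769/35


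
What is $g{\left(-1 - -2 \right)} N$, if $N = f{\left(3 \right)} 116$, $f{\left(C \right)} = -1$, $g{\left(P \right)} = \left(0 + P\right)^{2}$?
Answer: $-116$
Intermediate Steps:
$g{\left(P \right)} = P^{2}$
$N = -116$ ($N = \left(-1\right) 116 = -116$)
$g{\left(-1 - -2 \right)} N = \left(-1 - -2\right)^{2} \left(-116\right) = \left(-1 + 2\right)^{2} \left(-116\right) = 1^{2} \left(-116\right) = 1 \left(-116\right) = -116$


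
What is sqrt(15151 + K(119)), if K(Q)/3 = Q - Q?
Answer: sqrt(15151) ≈ 123.09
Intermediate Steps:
K(Q) = 0 (K(Q) = 3*(Q - Q) = 3*0 = 0)
sqrt(15151 + K(119)) = sqrt(15151 + 0) = sqrt(15151)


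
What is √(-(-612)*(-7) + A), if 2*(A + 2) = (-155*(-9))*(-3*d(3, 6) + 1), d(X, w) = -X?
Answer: √2689 ≈ 51.856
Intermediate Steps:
A = 6973 (A = -2 + ((-155*(-9))*(-(-3)*3 + 1))/2 = -2 + ((-31*(-45))*(-3*(-3) + 1))/2 = -2 + (1395*(9 + 1))/2 = -2 + (1395*10)/2 = -2 + (½)*13950 = -2 + 6975 = 6973)
√(-(-612)*(-7) + A) = √(-(-612)*(-7) + 6973) = √(-1*4284 + 6973) = √(-4284 + 6973) = √2689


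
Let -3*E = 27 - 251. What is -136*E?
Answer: -30464/3 ≈ -10155.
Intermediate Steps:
E = 224/3 (E = -(27 - 251)/3 = -⅓*(-224) = 224/3 ≈ 74.667)
-136*E = -136*224/3 = -30464/3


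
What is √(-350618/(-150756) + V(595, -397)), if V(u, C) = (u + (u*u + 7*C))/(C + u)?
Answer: 4*√19113662463445/414579 ≈ 42.182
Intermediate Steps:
V(u, C) = (u + u² + 7*C)/(C + u) (V(u, C) = (u + (u² + 7*C))/(C + u) = (u + u² + 7*C)/(C + u))
√(-350618/(-150756) + V(595, -397)) = √(-350618/(-150756) + (595 + 595² + 7*(-397))/(-397 + 595)) = √(-350618*(-1/150756) + (595 + 354025 - 2779)/198) = √(175309/75378 + (1/198)*351841) = √(175309/75378 + 351841/198) = √(2212981840/1243737) = 4*√19113662463445/414579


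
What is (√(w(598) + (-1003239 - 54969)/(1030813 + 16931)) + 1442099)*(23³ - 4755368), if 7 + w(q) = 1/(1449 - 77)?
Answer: -6840165418899 - 30040273*I*√6345197691/178262 ≈ -6.8402e+12 - 1.3424e+7*I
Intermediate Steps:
w(q) = -9603/1372 (w(q) = -7 + 1/(1449 - 77) = -7 + 1/1372 = -9603/1372)
(√(w(598) + (-1003239 - 54969)/(1030813 + 16931)) + 1442099)*(23³ - 4755368) = (√(-9603/1372 + (-1003239 - 54969)/(1030813 + 16931)) + 1442099)*(23³ - 4755368) = (√(-9603/1372 - 1058208/1047744) + 1442099)*(12167 - 4755368) = (√(-9603/1372 - 1058208*1/1047744) + 1442099)*(-4743201) = (√(-9603/1372 - 11023/10914) + 1442099)*(-4743201) = (√(-59965349/7487004) + 1442099)*(-4743201) = (19*I*√6345197691/534786 + 1442099)*(-4743201) = (1442099 + 19*I*√6345197691/534786)*(-4743201) = -6840165418899 - 30040273*I*√6345197691/178262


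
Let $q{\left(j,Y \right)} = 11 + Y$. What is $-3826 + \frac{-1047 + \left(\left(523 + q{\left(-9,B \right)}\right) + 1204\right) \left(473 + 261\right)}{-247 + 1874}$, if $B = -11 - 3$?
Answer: $- \frac{4960533}{1627} \approx -3048.9$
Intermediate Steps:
$B = -14$ ($B = -11 - 3 = -14$)
$-3826 + \frac{-1047 + \left(\left(523 + q{\left(-9,B \right)}\right) + 1204\right) \left(473 + 261\right)}{-247 + 1874} = -3826 + \frac{-1047 + \left(\left(523 + \left(11 - 14\right)\right) + 1204\right) \left(473 + 261\right)}{-247 + 1874} = -3826 + \frac{-1047 + \left(\left(523 - 3\right) + 1204\right) 734}{1627} = -3826 + \left(-1047 + \left(520 + 1204\right) 734\right) \frac{1}{1627} = -3826 + \left(-1047 + 1724 \cdot 734\right) \frac{1}{1627} = -3826 + \left(-1047 + 1265416\right) \frac{1}{1627} = -3826 + 1264369 \cdot \frac{1}{1627} = -3826 + \frac{1264369}{1627} = - \frac{4960533}{1627}$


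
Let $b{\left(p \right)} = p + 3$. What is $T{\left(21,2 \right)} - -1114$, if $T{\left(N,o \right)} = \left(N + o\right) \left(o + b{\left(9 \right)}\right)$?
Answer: $1436$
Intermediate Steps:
$b{\left(p \right)} = 3 + p$
$T{\left(N,o \right)} = \left(12 + o\right) \left(N + o\right)$ ($T{\left(N,o \right)} = \left(N + o\right) \left(o + \left(3 + 9\right)\right) = \left(N + o\right) \left(o + 12\right) = \left(N + o\right) \left(12 + o\right) = \left(12 + o\right) \left(N + o\right)$)
$T{\left(21,2 \right)} - -1114 = \left(2^{2} + 12 \cdot 21 + 12 \cdot 2 + 21 \cdot 2\right) - -1114 = \left(4 + 252 + 24 + 42\right) + 1114 = 322 + 1114 = 1436$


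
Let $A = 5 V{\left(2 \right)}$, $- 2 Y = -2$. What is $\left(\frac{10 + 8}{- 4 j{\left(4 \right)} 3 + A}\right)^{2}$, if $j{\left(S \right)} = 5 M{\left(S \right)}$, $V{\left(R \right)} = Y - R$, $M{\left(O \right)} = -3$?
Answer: $\frac{324}{30625} \approx 0.01058$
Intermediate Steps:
$Y = 1$ ($Y = \left(- \frac{1}{2}\right) \left(-2\right) = 1$)
$V{\left(R \right)} = 1 - R$
$j{\left(S \right)} = -15$ ($j{\left(S \right)} = 5 \left(-3\right) = -15$)
$A = -5$ ($A = 5 \left(1 - 2\right) = 5 \left(-1\right) = -5$)
$\left(\frac{10 + 8}{- 4 j{\left(4 \right)} 3 + A}\right)^{2} = \left(\frac{10 + 8}{\left(-4\right) \left(-15\right) 3 - 5}\right)^{2} = \left(\frac{18}{60 \cdot 3 - 5}\right)^{2} = \left(\frac{18}{180 - 5}\right)^{2} = \left(\frac{18}{175}\right)^{2} = \frac{324}{30625}$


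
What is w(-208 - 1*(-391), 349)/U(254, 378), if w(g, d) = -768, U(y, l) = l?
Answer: -128/63 ≈ -2.0317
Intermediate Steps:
w(-208 - 1*(-391), 349)/U(254, 378) = -768/378 = -768*1/378 = -128/63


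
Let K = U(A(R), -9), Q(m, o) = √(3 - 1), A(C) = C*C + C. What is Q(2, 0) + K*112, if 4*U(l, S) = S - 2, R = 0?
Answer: -308 + √2 ≈ -306.59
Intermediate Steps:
A(C) = C + C² (A(C) = C² + C = C + C²)
Q(m, o) = √2
U(l, S) = -½ + S/4 (U(l, S) = (S - 2)/4 = (-2 + S)/4 = -½ + S/4)
K = -11/4 (K = -½ + (¼)*(-9) = -½ - 9/4 = -11/4 ≈ -2.7500)
Q(2, 0) + K*112 = √2 - 11/4*112 = √2 - 308 = -308 + √2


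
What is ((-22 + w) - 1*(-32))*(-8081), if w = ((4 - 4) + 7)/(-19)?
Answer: -1478823/19 ≈ -77833.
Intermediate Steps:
w = -7/19 (w = (0 + 7)*(-1/19) = 7*(-1/19) = -7/19 ≈ -0.36842)
((-22 + w) - 1*(-32))*(-8081) = ((-22 - 7/19) - 1*(-32))*(-8081) = (-425/19 + 32)*(-8081) = (183/19)*(-8081) = -1478823/19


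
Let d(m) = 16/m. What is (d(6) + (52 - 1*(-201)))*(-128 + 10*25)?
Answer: 93574/3 ≈ 31191.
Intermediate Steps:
(d(6) + (52 - 1*(-201)))*(-128 + 10*25) = (16/6 + (52 - 1*(-201)))*(-128 + 10*25) = (16*(⅙) + (52 + 201))*(-128 + 250) = (8/3 + 253)*122 = (767/3)*122 = 93574/3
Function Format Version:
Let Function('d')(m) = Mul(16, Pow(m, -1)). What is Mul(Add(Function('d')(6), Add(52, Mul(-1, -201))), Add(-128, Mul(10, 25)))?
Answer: Rational(93574, 3) ≈ 31191.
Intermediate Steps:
Mul(Add(Function('d')(6), Add(52, Mul(-1, -201))), Add(-128, Mul(10, 25))) = Mul(Add(Mul(16, Pow(6, -1)), Add(52, Mul(-1, -201))), Add(-128, Mul(10, 25))) = Mul(Add(Mul(16, Rational(1, 6)), Add(52, 201)), Add(-128, 250)) = Mul(Add(Rational(8, 3), 253), 122) = Mul(Rational(767, 3), 122) = Rational(93574, 3)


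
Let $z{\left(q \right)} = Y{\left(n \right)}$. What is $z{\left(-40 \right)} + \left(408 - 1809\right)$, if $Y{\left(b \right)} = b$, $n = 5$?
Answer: $-1396$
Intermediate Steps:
$z{\left(q \right)} = 5$
$z{\left(-40 \right)} + \left(408 - 1809\right) = 5 + \left(408 - 1809\right) = 5 - 1401 = -1396$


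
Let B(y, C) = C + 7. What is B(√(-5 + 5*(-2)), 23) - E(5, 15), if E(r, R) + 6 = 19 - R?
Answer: 32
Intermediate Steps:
E(r, R) = 13 - R (E(r, R) = -6 + (19 - R) = 13 - R)
B(y, C) = 7 + C
B(√(-5 + 5*(-2)), 23) - E(5, 15) = (7 + 23) - (13 - 1*15) = 30 - (13 - 15) = 30 - 1*(-2) = 30 + 2 = 32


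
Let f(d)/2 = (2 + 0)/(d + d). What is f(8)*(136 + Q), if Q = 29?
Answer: 165/4 ≈ 41.250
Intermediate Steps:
f(d) = 2/d (f(d) = 2*((2 + 0)/(d + d)) = 2*(2/((2*d))) = 2*(2*(1/(2*d))) = 2/d)
f(8)*(136 + Q) = (2/8)*(136 + 29) = (2*(1/8))*165 = (1/4)*165 = 165/4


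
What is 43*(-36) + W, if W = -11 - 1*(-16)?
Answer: -1543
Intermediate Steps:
W = 5 (W = -11 + 16 = 5)
43*(-36) + W = 43*(-36) + 5 = -1548 + 5 = -1543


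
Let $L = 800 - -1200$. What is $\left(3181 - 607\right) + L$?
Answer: $4574$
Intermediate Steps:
$L = 2000$ ($L = 800 + 1200 = 2000$)
$\left(3181 - 607\right) + L = \left(3181 - 607\right) + 2000 = 2574 + 2000 = 4574$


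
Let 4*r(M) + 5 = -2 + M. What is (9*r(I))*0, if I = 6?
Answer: 0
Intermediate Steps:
r(M) = -7/4 + M/4 (r(M) = -5/4 + (-2 + M)/4 = -5/4 + (-½ + M/4) = -7/4 + M/4)
(9*r(I))*0 = (9*(-7/4 + (¼)*6))*0 = (9*(-7/4 + 3/2))*0 = (9*(-¼))*0 = -9/4*0 = 0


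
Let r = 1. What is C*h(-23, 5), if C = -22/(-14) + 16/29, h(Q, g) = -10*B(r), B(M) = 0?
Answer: 0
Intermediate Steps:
h(Q, g) = 0 (h(Q, g) = -10*0 = 0)
C = 431/203 (C = -22*(-1/14) + 16*(1/29) = 11/7 + 16/29 = 431/203 ≈ 2.1232)
C*h(-23, 5) = (431/203)*0 = 0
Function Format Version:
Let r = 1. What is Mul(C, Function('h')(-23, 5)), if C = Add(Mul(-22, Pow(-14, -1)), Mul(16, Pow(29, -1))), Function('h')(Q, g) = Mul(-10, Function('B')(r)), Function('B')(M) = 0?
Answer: 0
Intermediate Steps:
Function('h')(Q, g) = 0 (Function('h')(Q, g) = Mul(-10, 0) = 0)
C = Rational(431, 203) (C = Add(Mul(-22, Rational(-1, 14)), Mul(16, Rational(1, 29))) = Add(Rational(11, 7), Rational(16, 29)) = Rational(431, 203) ≈ 2.1232)
Mul(C, Function('h')(-23, 5)) = Mul(Rational(431, 203), 0) = 0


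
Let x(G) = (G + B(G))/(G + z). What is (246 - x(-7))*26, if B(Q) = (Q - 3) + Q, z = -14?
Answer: 44564/7 ≈ 6366.3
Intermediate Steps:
B(Q) = -3 + 2*Q (B(Q) = (-3 + Q) + Q = -3 + 2*Q)
x(G) = (-3 + 3*G)/(-14 + G) (x(G) = (G + (-3 + 2*G))/(G - 14) = (-3 + 3*G)/(-14 + G))
(246 - x(-7))*26 = (246 - 3*(-1 - 7)/(-14 - 7))*26 = (246 - 3*(-8)/(-21))*26 = (246 - 3*(-1)*(-8)/21)*26 = (246 - 1*8/7)*26 = (246 - 8/7)*26 = (1714/7)*26 = 44564/7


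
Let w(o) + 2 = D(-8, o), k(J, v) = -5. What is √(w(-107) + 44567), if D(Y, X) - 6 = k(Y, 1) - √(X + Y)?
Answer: √(44566 - I*√115) ≈ 211.11 - 0.025*I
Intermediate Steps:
D(Y, X) = 1 - √(X + Y) (D(Y, X) = 6 + (-5 - √(X + Y)) = 1 - √(X + Y))
w(o) = -1 - √(-8 + o) (w(o) = -2 + (1 - √(o - 8)) = -2 + (1 - √(-8 + o)) = -1 - √(-8 + o))
√(w(-107) + 44567) = √((-1 - √(-8 - 107)) + 44567) = √((-1 - √(-115)) + 44567) = √((-1 - I*√115) + 44567) = √(44566 - I*√115)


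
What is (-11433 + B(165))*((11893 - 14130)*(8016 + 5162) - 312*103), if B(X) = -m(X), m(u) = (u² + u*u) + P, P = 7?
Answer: 1944501006580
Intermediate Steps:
m(u) = 7 + 2*u² (m(u) = (u² + u*u) + 7 = (u² + u²) + 7 = 2*u² + 7 = 7 + 2*u²)
B(X) = -7 - 2*X² (B(X) = -(7 + 2*X²) = -7 - 2*X²)
(-11433 + B(165))*((11893 - 14130)*(8016 + 5162) - 312*103) = (-11433 + (-7 - 2*165²))*((11893 - 14130)*(8016 + 5162) - 312*103) = (-11433 + (-7 - 2*27225))*(-2237*13178 - 32136) = (-11433 + (-7 - 54450))*(-29479186 - 32136) = (-11433 - 54457)*(-29511322) = -65890*(-29511322) = 1944501006580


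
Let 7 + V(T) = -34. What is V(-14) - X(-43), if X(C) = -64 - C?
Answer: -20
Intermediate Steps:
V(T) = -41 (V(T) = -7 - 34 = -41)
V(-14) - X(-43) = -41 - (-64 - 1*(-43)) = -41 - (-64 + 43) = -41 - 1*(-21) = -41 + 21 = -20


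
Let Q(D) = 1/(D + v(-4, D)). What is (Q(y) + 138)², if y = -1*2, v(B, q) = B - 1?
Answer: 931225/49 ≈ 19005.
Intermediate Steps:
v(B, q) = -1 + B
y = -2
Q(D) = 1/(-5 + D) (Q(D) = 1/(D + (-1 - 4)) = 1/(D - 5) = 1/(-5 + D))
(Q(y) + 138)² = (1/(-5 - 2) + 138)² = (1/(-7) + 138)² = (-⅐ + 138)² = (965/7)² = 931225/49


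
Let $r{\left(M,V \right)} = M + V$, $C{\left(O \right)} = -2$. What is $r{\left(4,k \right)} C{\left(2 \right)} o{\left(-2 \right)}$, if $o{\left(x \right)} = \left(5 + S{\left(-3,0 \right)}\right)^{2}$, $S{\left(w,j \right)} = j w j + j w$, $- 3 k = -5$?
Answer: $- \frac{850}{3} \approx -283.33$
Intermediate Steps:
$k = \frac{5}{3}$ ($k = \left(- \frac{1}{3}\right) \left(-5\right) = \frac{5}{3} \approx 1.6667$)
$S{\left(w,j \right)} = j w + w j^{2}$ ($S{\left(w,j \right)} = w j^{2} + j w = j w + w j^{2}$)
$o{\left(x \right)} = 25$ ($o{\left(x \right)} = \left(5 + 0 \left(-3\right) \left(1 + 0\right)\right)^{2} = \left(5 + 0 \left(-3\right) 1\right)^{2} = \left(5 + 0\right)^{2} = 5^{2} = 25$)
$r{\left(4,k \right)} C{\left(2 \right)} o{\left(-2 \right)} = \left(4 + \frac{5}{3}\right) \left(-2\right) 25 = \frac{17}{3} \left(-2\right) 25 = \left(- \frac{34}{3}\right) 25 = - \frac{850}{3}$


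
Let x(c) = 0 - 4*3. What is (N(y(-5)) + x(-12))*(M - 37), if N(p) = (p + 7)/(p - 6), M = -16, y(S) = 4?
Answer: 1855/2 ≈ 927.50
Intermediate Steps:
x(c) = -12 (x(c) = 0 - 12 = -12)
N(p) = (7 + p)/(-6 + p)
(N(y(-5)) + x(-12))*(M - 37) = ((7 + 4)/(-6 + 4) - 12)*(-16 - 37) = (11/(-2) - 12)*(-53) = (-½*11 - 12)*(-53) = (-11/2 - 12)*(-53) = -35/2*(-53) = 1855/2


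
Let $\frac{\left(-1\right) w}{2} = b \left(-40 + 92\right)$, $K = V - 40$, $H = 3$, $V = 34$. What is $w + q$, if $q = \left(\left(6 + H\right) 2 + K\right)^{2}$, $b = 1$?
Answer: $40$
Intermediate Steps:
$K = -6$ ($K = 34 - 40 = -6$)
$q = 144$ ($q = \left(\left(6 + 3\right) 2 - 6\right)^{2} = \left(9 \cdot 2 - 6\right)^{2} = \left(18 - 6\right)^{2} = 12^{2} = 144$)
$w = -104$ ($w = - 2 \cdot 1 \left(-40 + 92\right) = - 2 \cdot 1 \cdot 52 = \left(-2\right) 52 = -104$)
$w + q = -104 + 144 = 40$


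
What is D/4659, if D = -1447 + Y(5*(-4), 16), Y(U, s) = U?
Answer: -489/1553 ≈ -0.31487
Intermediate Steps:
D = -1467 (D = -1447 + 5*(-4) = -1447 - 20 = -1467)
D/4659 = -1467/4659 = -1467*1/4659 = -489/1553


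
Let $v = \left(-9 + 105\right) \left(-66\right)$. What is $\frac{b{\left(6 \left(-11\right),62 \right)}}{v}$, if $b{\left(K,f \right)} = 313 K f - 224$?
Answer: $\frac{320255}{1584} \approx 202.18$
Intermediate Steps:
$b{\left(K,f \right)} = -224 + 313 K f$ ($b{\left(K,f \right)} = 313 K f - 224 = -224 + 313 K f$)
$v = -6336$ ($v = 96 \left(-66\right) = -6336$)
$\frac{b{\left(6 \left(-11\right),62 \right)}}{v} = \frac{-224 + 313 \cdot 6 \left(-11\right) 62}{-6336} = \left(-224 + 313 \left(-66\right) 62\right) \left(- \frac{1}{6336}\right) = \left(-224 - 1280796\right) \left(- \frac{1}{6336}\right) = \left(-1281020\right) \left(- \frac{1}{6336}\right) = \frac{320255}{1584}$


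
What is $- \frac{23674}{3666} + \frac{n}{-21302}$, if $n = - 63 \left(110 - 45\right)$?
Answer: $- \frac{244645639}{39046566} \approx -6.2655$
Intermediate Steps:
$n = -4095$ ($n = \left(-63\right) 65 = -4095$)
$- \frac{23674}{3666} + \frac{n}{-21302} = - \frac{23674}{3666} - \frac{4095}{-21302} = \left(-23674\right) \frac{1}{3666} - - \frac{4095}{21302} = - \frac{11837}{1833} + \frac{4095}{21302} = - \frac{244645639}{39046566}$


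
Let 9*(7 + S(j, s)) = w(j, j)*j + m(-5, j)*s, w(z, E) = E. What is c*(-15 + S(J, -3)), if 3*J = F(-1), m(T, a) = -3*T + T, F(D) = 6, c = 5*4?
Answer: -4480/9 ≈ -497.78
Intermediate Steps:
c = 20
m(T, a) = -2*T
J = 2 (J = (⅓)*6 = 2)
S(j, s) = -7 + j²/9 + 10*s/9 (S(j, s) = -7 + (j*j + (-2*(-5))*s)/9 = -7 + (j² + 10*s)/9 = -7 + (j²/9 + 10*s/9) = -7 + j²/9 + 10*s/9)
c*(-15 + S(J, -3)) = 20*(-15 + (-7 + (⅑)*2² + (10/9)*(-3))) = 20*(-15 + (-7 + (⅑)*4 - 10/3)) = 20*(-15 + (-7 + 4/9 - 10/3)) = 20*(-15 - 89/9) = 20*(-224/9) = -4480/9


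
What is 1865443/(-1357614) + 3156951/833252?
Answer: 195109768877/80802470052 ≈ 2.4146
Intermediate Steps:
1865443/(-1357614) + 3156951/833252 = 1865443*(-1/1357614) + 3156951*(1/833252) = -1865443/1357614 + 450993/119036 = 195109768877/80802470052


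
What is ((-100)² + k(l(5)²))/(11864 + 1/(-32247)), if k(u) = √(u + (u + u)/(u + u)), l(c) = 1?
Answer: 322470000/382578407 + 32247*√2/382578407 ≈ 0.84301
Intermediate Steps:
k(u) = √(1 + u) (k(u) = √(u + (2*u)/((2*u))) = √(u + (2*u)*(1/(2*u))) = √(u + 1) = √(1 + u))
((-100)² + k(l(5)²))/(11864 + 1/(-32247)) = ((-100)² + √(1 + 1²))/(11864 + 1/(-32247)) = (10000 + √(1 + 1))/(11864 - 1/32247) = (10000 + √2)/(382578407/32247) = (10000 + √2)*(32247/382578407) = 322470000/382578407 + 32247*√2/382578407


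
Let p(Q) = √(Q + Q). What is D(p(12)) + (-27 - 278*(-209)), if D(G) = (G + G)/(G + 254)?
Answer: 936343213/16123 + 254*√6/16123 ≈ 58075.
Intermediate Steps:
p(Q) = √2*√Q (p(Q) = √(2*Q) = √2*√Q)
D(G) = 2*G/(254 + G) (D(G) = (2*G)/(254 + G) = 2*G/(254 + G))
D(p(12)) + (-27 - 278*(-209)) = 2*(√2*√12)/(254 + √2*√12) + (-27 - 278*(-209)) = 2*(√2*(2*√3))/(254 + √2*(2*√3)) + (-27 + 58102) = 2*(2*√6)/(254 + 2*√6) + 58075 = 4*√6/(254 + 2*√6) + 58075 = 58075 + 4*√6/(254 + 2*√6)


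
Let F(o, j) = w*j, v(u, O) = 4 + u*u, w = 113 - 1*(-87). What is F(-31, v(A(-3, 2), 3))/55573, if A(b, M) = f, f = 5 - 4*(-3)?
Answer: 58600/55573 ≈ 1.0545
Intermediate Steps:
f = 17 (f = 5 + 12 = 17)
A(b, M) = 17
w = 200 (w = 113 + 87 = 200)
v(u, O) = 4 + u**2
F(o, j) = 200*j
F(-31, v(A(-3, 2), 3))/55573 = (200*(4 + 17**2))/55573 = (200*(4 + 289))*(1/55573) = (200*293)*(1/55573) = 58600*(1/55573) = 58600/55573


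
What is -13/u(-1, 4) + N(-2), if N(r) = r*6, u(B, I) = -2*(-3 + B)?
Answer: -109/8 ≈ -13.625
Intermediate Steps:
u(B, I) = 6 - 2*B
N(r) = 6*r
-13/u(-1, 4) + N(-2) = -13/(6 - 2*(-1)) + 6*(-2) = -13/(6 + 2) - 12 = -13/8 - 12 = -109/8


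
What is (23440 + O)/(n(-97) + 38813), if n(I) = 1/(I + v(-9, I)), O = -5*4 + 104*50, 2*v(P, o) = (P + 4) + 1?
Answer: 1416690/1921243 ≈ 0.73738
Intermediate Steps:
v(P, o) = 5/2 + P/2 (v(P, o) = ((P + 4) + 1)/2 = ((4 + P) + 1)/2 = (5 + P)/2 = 5/2 + P/2)
O = 5180 (O = -20 + 5200 = 5180)
n(I) = 1/(-2 + I) (n(I) = 1/(I + (5/2 + (1/2)*(-9))) = 1/(I + (5/2 - 9/2)) = 1/(I - 2) = 1/(-2 + I))
(23440 + O)/(n(-97) + 38813) = (23440 + 5180)/(1/(-2 - 97) + 38813) = 28620/(1/(-99) + 38813) = 28620/(-1/99 + 38813) = 28620/(3842486/99) = 28620*(99/3842486) = 1416690/1921243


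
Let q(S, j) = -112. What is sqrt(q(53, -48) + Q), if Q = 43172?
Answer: 2*sqrt(10765) ≈ 207.51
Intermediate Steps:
sqrt(q(53, -48) + Q) = sqrt(-112 + 43172) = sqrt(43060) = 2*sqrt(10765)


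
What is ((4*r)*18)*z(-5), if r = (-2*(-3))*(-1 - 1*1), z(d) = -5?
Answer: 4320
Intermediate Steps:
r = -12 (r = 6*(-1 - 1) = 6*(-2) = -12)
((4*r)*18)*z(-5) = ((4*(-12))*18)*(-5) = -48*18*(-5) = -864*(-5) = 4320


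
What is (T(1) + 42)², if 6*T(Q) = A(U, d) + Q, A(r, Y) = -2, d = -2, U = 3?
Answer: 63001/36 ≈ 1750.0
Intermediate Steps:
T(Q) = -⅓ + Q/6 (T(Q) = (-2 + Q)/6 = -⅓ + Q/6)
(T(1) + 42)² = ((-⅓ + (⅙)*1) + 42)² = ((-⅓ + ⅙) + 42)² = (-⅙ + 42)² = (251/6)² = 63001/36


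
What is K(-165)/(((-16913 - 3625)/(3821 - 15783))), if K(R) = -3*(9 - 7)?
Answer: -11962/3423 ≈ -3.4946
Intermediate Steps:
K(R) = -6 (K(R) = -3*2 = -6)
K(-165)/(((-16913 - 3625)/(3821 - 15783))) = -6*(3821 - 15783)/(-16913 - 3625) = -6/((-20538/(-11962))) = -6/((-20538*(-1/11962))) = -6/10269/5981 = -6*5981/10269 = -11962/3423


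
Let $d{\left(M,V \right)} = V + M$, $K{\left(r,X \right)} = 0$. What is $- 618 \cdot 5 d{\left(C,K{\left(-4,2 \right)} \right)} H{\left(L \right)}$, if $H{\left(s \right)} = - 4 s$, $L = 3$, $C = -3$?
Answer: $-111240$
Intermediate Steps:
$d{\left(M,V \right)} = M + V$
$- 618 \cdot 5 d{\left(C,K{\left(-4,2 \right)} \right)} H{\left(L \right)} = - 618 \cdot 5 \left(-3 + 0\right) \left(\left(-4\right) 3\right) = - 618 \cdot 5 \left(-3\right) \left(-12\right) = - 618 \left(\left(-15\right) \left(-12\right)\right) = \left(-618\right) 180 = -111240$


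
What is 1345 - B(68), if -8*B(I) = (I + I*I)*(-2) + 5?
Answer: 1381/8 ≈ 172.63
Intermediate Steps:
B(I) = -5/8 + I/4 + I**2/4 (B(I) = -((I + I*I)*(-2) + 5)/8 = -((I + I**2)*(-2) + 5)/8 = -((-2*I - 2*I**2) + 5)/8 = -(5 - 2*I - 2*I**2)/8 = -5/8 + I/4 + I**2/4)
1345 - B(68) = 1345 - (-5/8 + (1/4)*68 + (1/4)*68**2) = 1345 - (-5/8 + 17 + (1/4)*4624) = 1345 - (-5/8 + 17 + 1156) = 1345 - 1*9379/8 = 1345 - 9379/8 = 1381/8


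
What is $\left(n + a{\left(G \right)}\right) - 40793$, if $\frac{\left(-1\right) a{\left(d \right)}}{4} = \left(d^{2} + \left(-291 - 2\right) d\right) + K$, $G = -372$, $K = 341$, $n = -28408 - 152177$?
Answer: $-1212262$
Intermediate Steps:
$n = -180585$ ($n = -28408 - 152177 = -180585$)
$a{\left(d \right)} = -1364 - 4 d^{2} + 1172 d$ ($a{\left(d \right)} = - 4 \left(\left(d^{2} + \left(-291 - 2\right) d\right) + 341\right) = - 4 \left(\left(d^{2} - 293 d\right) + 341\right) = - 4 \left(341 + d^{2} - 293 d\right) = -1364 - 4 d^{2} + 1172 d$)
$\left(n + a{\left(G \right)}\right) - 40793 = \left(-180585 - \left(437348 + 553536\right)\right) - 40793 = \left(-180585 - 990884\right) - 40793 = -1171469 - 40793 = -1212262$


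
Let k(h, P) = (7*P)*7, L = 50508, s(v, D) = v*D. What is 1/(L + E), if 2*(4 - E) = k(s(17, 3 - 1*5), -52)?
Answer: 1/51786 ≈ 1.9310e-5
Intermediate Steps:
s(v, D) = D*v
k(h, P) = 49*P
E = 1278 (E = 4 - 49*(-52)/2 = 4 - 1/2*(-2548) = 4 + 1274 = 1278)
1/(L + E) = 1/(50508 + 1278) = 1/51786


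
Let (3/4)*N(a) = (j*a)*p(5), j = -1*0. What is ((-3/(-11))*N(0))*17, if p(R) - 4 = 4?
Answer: 0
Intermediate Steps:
j = 0
p(R) = 8 (p(R) = 4 + 4 = 8)
N(a) = 0 (N(a) = 4*((0*a)*8)/3 = 4*(0*8)/3 = (4/3)*0 = 0)
((-3/(-11))*N(0))*17 = (-3/(-11)*0)*17 = (-3*(-1/11)*0)*17 = ((3/11)*0)*17 = 0*17 = 0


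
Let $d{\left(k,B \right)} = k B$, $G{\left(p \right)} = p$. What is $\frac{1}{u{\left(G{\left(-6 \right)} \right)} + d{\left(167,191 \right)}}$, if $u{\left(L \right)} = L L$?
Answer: $\frac{1}{31933} \approx 3.1316 \cdot 10^{-5}$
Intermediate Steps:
$u{\left(L \right)} = L^{2}$
$d{\left(k,B \right)} = B k$
$\frac{1}{u{\left(G{\left(-6 \right)} \right)} + d{\left(167,191 \right)}} = \frac{1}{\left(-6\right)^{2} + 191 \cdot 167} = \frac{1}{36 + 31897} = \frac{1}{31933}$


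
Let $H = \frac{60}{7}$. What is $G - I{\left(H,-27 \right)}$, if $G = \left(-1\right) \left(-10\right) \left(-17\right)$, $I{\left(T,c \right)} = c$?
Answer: $-143$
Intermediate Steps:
$H = \frac{60}{7}$ ($H = 60 \cdot \frac{1}{7} = \frac{60}{7} \approx 8.5714$)
$G = -170$ ($G = 10 \left(-17\right) = -170$)
$G - I{\left(H,-27 \right)} = -170 - -27 = -170 + 27 = -143$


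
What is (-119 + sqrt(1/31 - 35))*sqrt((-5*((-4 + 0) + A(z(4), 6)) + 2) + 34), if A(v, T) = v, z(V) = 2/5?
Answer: -357*sqrt(6) + 6*I*sqrt(50406)/31 ≈ -874.47 + 43.454*I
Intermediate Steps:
z(V) = 2/5 (z(V) = 2*(1/5) = 2/5)
(-119 + sqrt(1/31 - 35))*sqrt((-5*((-4 + 0) + A(z(4), 6)) + 2) + 34) = (-119 + sqrt(1/31 - 35))*sqrt((-5*((-4 + 0) + 2/5) + 2) + 34) = (-119 + sqrt(1/31 - 35))*sqrt((-5*(-4 + 2/5) + 2) + 34) = (-119 + sqrt(-1084/31))*sqrt((-5*(-18/5) + 2) + 34) = (-119 + 2*I*sqrt(8401)/31)*sqrt((18 + 2) + 34) = (-119 + 2*I*sqrt(8401)/31)*sqrt(20 + 34) = (-119 + 2*I*sqrt(8401)/31)*sqrt(54) = (-119 + 2*I*sqrt(8401)/31)*(3*sqrt(6)) = 3*sqrt(6)*(-119 + 2*I*sqrt(8401)/31)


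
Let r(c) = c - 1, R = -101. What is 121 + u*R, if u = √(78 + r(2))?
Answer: 121 - 101*√79 ≈ -776.71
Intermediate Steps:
r(c) = -1 + c
u = √79 (u = √(78 + (-1 + 2)) = √(78 + 1) = √79 ≈ 8.8882)
121 + u*R = 121 + √79*(-101) = 121 - 101*√79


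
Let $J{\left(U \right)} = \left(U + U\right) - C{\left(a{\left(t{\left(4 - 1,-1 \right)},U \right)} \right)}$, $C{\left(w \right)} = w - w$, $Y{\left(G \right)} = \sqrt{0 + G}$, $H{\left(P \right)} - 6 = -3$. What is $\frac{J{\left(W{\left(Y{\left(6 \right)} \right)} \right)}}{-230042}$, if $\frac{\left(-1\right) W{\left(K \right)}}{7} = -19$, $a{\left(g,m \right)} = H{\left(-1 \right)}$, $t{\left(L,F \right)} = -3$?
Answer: $- \frac{133}{115021} \approx -0.0011563$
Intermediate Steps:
$H{\left(P \right)} = 3$ ($H{\left(P \right)} = 6 - 3 = 3$)
$Y{\left(G \right)} = \sqrt{G}$
$a{\left(g,m \right)} = 3$
$C{\left(w \right)} = 0$
$W{\left(K \right)} = 133$ ($W{\left(K \right)} = \left(-7\right) \left(-19\right) = 133$)
$J{\left(U \right)} = 2 U$ ($J{\left(U \right)} = \left(U + U\right) - 0 = 2 U + 0 = 2 U$)
$\frac{J{\left(W{\left(Y{\left(6 \right)} \right)} \right)}}{-230042} = \frac{2 \cdot 133}{-230042} = 266 \left(- \frac{1}{230042}\right) = - \frac{133}{115021}$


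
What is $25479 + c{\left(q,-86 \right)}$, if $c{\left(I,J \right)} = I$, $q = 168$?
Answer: $25647$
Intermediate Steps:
$25479 + c{\left(q,-86 \right)} = 25479 + 168 = 25647$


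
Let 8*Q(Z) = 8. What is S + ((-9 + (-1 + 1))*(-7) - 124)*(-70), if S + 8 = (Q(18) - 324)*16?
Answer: -906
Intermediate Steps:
Q(Z) = 1 (Q(Z) = (⅛)*8 = 1)
S = -5176 (S = -8 + (1 - 324)*16 = -8 - 323*16 = -8 - 5168 = -5176)
S + ((-9 + (-1 + 1))*(-7) - 124)*(-70) = -5176 + ((-9 + (-1 + 1))*(-7) - 124)*(-70) = -5176 + ((-9 + 0)*(-7) - 124)*(-70) = -5176 + (-9*(-7) - 124)*(-70) = -5176 + (63 - 124)*(-70) = -5176 - 61*(-70) = -5176 + 4270 = -906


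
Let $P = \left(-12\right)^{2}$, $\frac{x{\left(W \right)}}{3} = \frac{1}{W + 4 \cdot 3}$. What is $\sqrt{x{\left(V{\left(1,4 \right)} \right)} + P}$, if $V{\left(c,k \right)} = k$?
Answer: $\frac{\sqrt{2307}}{4} \approx 12.008$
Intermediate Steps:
$x{\left(W \right)} = \frac{3}{12 + W}$ ($x{\left(W \right)} = \frac{3}{W + 4 \cdot 3} = \frac{3}{W + 12} = \frac{3}{12 + W}$)
$P = 144$
$\sqrt{x{\left(V{\left(1,4 \right)} \right)} + P} = \sqrt{\frac{3}{12 + 4} + 144} = \sqrt{\frac{3}{16} + 144} = \sqrt{\frac{2307}{16}} = \frac{\sqrt{2307}}{4}$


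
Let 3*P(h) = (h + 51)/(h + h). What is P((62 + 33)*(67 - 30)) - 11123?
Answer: -117290252/10545 ≈ -11123.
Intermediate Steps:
P(h) = (51 + h)/(6*h) (P(h) = ((h + 51)/(h + h))/3 = ((51 + h)/((2*h)))/3 = ((51 + h)*(1/(2*h)))/3 = ((51 + h)/(2*h))/3 = (51 + h)/(6*h))
P((62 + 33)*(67 - 30)) - 11123 = (51 + (62 + 33)*(67 - 30))/(6*(((62 + 33)*(67 - 30)))) - 11123 = (51 + 95*37)/(6*((95*37))) - 11123 = (⅙)*(51 + 3515)/3515 - 11123 = (⅙)*(1/3515)*3566 - 11123 = 1783/10545 - 11123 = -117290252/10545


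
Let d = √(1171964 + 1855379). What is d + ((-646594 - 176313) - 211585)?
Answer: -1034492 + √3027343 ≈ -1.0328e+6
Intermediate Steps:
d = √3027343 ≈ 1739.9
d + ((-646594 - 176313) - 211585) = √3027343 + ((-646594 - 176313) - 211585) = √3027343 + (-822907 - 211585) = √3027343 - 1034492 = -1034492 + √3027343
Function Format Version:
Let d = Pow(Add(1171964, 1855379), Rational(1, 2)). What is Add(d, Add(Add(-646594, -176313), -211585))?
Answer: Add(-1034492, Pow(3027343, Rational(1, 2))) ≈ -1.0328e+6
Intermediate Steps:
d = Pow(3027343, Rational(1, 2)) ≈ 1739.9
Add(d, Add(Add(-646594, -176313), -211585)) = Add(Pow(3027343, Rational(1, 2)), Add(Add(-646594, -176313), -211585)) = Add(Pow(3027343, Rational(1, 2)), Add(-822907, -211585)) = Add(Pow(3027343, Rational(1, 2)), -1034492) = Add(-1034492, Pow(3027343, Rational(1, 2)))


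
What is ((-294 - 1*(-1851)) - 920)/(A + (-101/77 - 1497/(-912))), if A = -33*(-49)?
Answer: 14910896/37858455 ≈ 0.39386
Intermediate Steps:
A = 1617
((-294 - 1*(-1851)) - 920)/(A + (-101/77 - 1497/(-912))) = ((-294 - 1*(-1851)) - 920)/(1617 + (-101/77 - 1497/(-912))) = ((-294 + 1851) - 920)/(1617 + (-101*1/77 - 1497*(-1/912))) = (1557 - 920)/(1617 + (-101/77 + 499/304)) = 637/(1617 + 7719/23408) = 637/(37858455/23408) = 637*(23408/37858455) = 14910896/37858455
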